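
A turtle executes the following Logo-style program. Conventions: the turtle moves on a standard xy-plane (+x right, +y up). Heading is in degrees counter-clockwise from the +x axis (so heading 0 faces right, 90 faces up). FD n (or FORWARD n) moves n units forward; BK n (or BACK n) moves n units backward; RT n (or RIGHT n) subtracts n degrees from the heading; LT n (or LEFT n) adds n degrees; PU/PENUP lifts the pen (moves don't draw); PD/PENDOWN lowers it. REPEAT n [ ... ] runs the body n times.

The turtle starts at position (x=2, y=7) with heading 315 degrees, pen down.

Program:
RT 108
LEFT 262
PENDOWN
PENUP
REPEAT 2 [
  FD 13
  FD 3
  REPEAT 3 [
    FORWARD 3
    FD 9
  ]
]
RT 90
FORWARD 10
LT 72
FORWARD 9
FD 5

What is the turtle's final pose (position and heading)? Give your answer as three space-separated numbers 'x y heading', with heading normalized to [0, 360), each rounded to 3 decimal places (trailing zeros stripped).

Executing turtle program step by step:
Start: pos=(2,7), heading=315, pen down
RT 108: heading 315 -> 207
LT 262: heading 207 -> 109
PD: pen down
PU: pen up
REPEAT 2 [
  -- iteration 1/2 --
  FD 13: (2,7) -> (-2.232,19.292) [heading=109, move]
  FD 3: (-2.232,19.292) -> (-3.209,22.128) [heading=109, move]
  REPEAT 3 [
    -- iteration 1/3 --
    FD 3: (-3.209,22.128) -> (-4.186,24.965) [heading=109, move]
    FD 9: (-4.186,24.965) -> (-7.116,33.475) [heading=109, move]
    -- iteration 2/3 --
    FD 3: (-7.116,33.475) -> (-8.093,36.311) [heading=109, move]
    FD 9: (-8.093,36.311) -> (-11.023,44.821) [heading=109, move]
    -- iteration 3/3 --
    FD 3: (-11.023,44.821) -> (-11.999,47.657) [heading=109, move]
    FD 9: (-11.999,47.657) -> (-14.93,56.167) [heading=109, move]
  ]
  -- iteration 2/2 --
  FD 13: (-14.93,56.167) -> (-19.162,68.459) [heading=109, move]
  FD 3: (-19.162,68.459) -> (-20.139,71.295) [heading=109, move]
  REPEAT 3 [
    -- iteration 1/3 --
    FD 3: (-20.139,71.295) -> (-21.115,74.132) [heading=109, move]
    FD 9: (-21.115,74.132) -> (-24.045,82.641) [heading=109, move]
    -- iteration 2/3 --
    FD 3: (-24.045,82.641) -> (-25.022,85.478) [heading=109, move]
    FD 9: (-25.022,85.478) -> (-27.952,93.988) [heading=109, move]
    -- iteration 3/3 --
    FD 3: (-27.952,93.988) -> (-28.929,96.824) [heading=109, move]
    FD 9: (-28.929,96.824) -> (-31.859,105.334) [heading=109, move]
  ]
]
RT 90: heading 109 -> 19
FD 10: (-31.859,105.334) -> (-22.404,108.59) [heading=19, move]
LT 72: heading 19 -> 91
FD 9: (-22.404,108.59) -> (-22.561,117.588) [heading=91, move]
FD 5: (-22.561,117.588) -> (-22.648,122.587) [heading=91, move]
Final: pos=(-22.648,122.587), heading=91, 0 segment(s) drawn

Answer: -22.648 122.587 91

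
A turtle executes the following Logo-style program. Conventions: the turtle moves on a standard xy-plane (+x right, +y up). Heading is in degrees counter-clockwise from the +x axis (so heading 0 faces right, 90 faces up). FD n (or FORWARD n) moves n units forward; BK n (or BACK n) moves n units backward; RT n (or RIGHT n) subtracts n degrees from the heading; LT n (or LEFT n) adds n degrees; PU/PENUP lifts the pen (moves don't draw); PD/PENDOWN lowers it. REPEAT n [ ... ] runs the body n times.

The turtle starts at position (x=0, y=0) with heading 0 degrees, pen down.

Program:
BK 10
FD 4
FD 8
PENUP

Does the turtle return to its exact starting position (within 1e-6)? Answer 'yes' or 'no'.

Answer: no

Derivation:
Executing turtle program step by step:
Start: pos=(0,0), heading=0, pen down
BK 10: (0,0) -> (-10,0) [heading=0, draw]
FD 4: (-10,0) -> (-6,0) [heading=0, draw]
FD 8: (-6,0) -> (2,0) [heading=0, draw]
PU: pen up
Final: pos=(2,0), heading=0, 3 segment(s) drawn

Start position: (0, 0)
Final position: (2, 0)
Distance = 2; >= 1e-6 -> NOT closed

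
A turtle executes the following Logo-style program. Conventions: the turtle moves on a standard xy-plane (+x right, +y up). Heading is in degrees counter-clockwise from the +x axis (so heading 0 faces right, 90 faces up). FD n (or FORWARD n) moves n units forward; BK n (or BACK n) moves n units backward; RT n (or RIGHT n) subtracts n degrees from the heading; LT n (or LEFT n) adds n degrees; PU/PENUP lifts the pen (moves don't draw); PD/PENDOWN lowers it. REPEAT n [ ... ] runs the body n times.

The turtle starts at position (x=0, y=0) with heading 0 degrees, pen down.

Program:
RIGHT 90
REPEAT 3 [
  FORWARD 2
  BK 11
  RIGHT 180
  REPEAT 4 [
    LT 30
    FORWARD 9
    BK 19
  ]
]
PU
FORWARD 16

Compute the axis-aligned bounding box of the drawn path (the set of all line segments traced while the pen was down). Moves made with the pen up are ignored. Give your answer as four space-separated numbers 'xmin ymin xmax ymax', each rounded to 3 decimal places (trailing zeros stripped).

Answer: -4.5 -55.641 65.569 16.794

Derivation:
Executing turtle program step by step:
Start: pos=(0,0), heading=0, pen down
RT 90: heading 0 -> 270
REPEAT 3 [
  -- iteration 1/3 --
  FD 2: (0,0) -> (0,-2) [heading=270, draw]
  BK 11: (0,-2) -> (0,9) [heading=270, draw]
  RT 180: heading 270 -> 90
  REPEAT 4 [
    -- iteration 1/4 --
    LT 30: heading 90 -> 120
    FD 9: (0,9) -> (-4.5,16.794) [heading=120, draw]
    BK 19: (-4.5,16.794) -> (5,0.34) [heading=120, draw]
    -- iteration 2/4 --
    LT 30: heading 120 -> 150
    FD 9: (5,0.34) -> (-2.794,4.84) [heading=150, draw]
    BK 19: (-2.794,4.84) -> (13.66,-4.66) [heading=150, draw]
    -- iteration 3/4 --
    LT 30: heading 150 -> 180
    FD 9: (13.66,-4.66) -> (4.66,-4.66) [heading=180, draw]
    BK 19: (4.66,-4.66) -> (23.66,-4.66) [heading=180, draw]
    -- iteration 4/4 --
    LT 30: heading 180 -> 210
    FD 9: (23.66,-4.66) -> (15.866,-9.16) [heading=210, draw]
    BK 19: (15.866,-9.16) -> (32.321,0.34) [heading=210, draw]
  ]
  -- iteration 2/3 --
  FD 2: (32.321,0.34) -> (30.588,-0.66) [heading=210, draw]
  BK 11: (30.588,-0.66) -> (40.115,4.84) [heading=210, draw]
  RT 180: heading 210 -> 30
  REPEAT 4 [
    -- iteration 1/4 --
    LT 30: heading 30 -> 60
    FD 9: (40.115,4.84) -> (44.615,12.634) [heading=60, draw]
    BK 19: (44.615,12.634) -> (35.115,-3.821) [heading=60, draw]
    -- iteration 2/4 --
    LT 30: heading 60 -> 90
    FD 9: (35.115,-3.821) -> (35.115,5.179) [heading=90, draw]
    BK 19: (35.115,5.179) -> (35.115,-13.821) [heading=90, draw]
    -- iteration 3/4 --
    LT 30: heading 90 -> 120
    FD 9: (35.115,-13.821) -> (30.615,-6.026) [heading=120, draw]
    BK 19: (30.615,-6.026) -> (40.115,-22.481) [heading=120, draw]
    -- iteration 4/4 --
    LT 30: heading 120 -> 150
    FD 9: (40.115,-22.481) -> (32.321,-17.981) [heading=150, draw]
    BK 19: (32.321,-17.981) -> (48.775,-27.481) [heading=150, draw]
  ]
  -- iteration 3/3 --
  FD 2: (48.775,-27.481) -> (47.043,-26.481) [heading=150, draw]
  BK 11: (47.043,-26.481) -> (56.569,-31.981) [heading=150, draw]
  RT 180: heading 150 -> 330
  REPEAT 4 [
    -- iteration 1/4 --
    LT 30: heading 330 -> 0
    FD 9: (56.569,-31.981) -> (65.569,-31.981) [heading=0, draw]
    BK 19: (65.569,-31.981) -> (46.569,-31.981) [heading=0, draw]
    -- iteration 2/4 --
    LT 30: heading 0 -> 30
    FD 9: (46.569,-31.981) -> (54.363,-27.481) [heading=30, draw]
    BK 19: (54.363,-27.481) -> (37.909,-36.981) [heading=30, draw]
    -- iteration 3/4 --
    LT 30: heading 30 -> 60
    FD 9: (37.909,-36.981) -> (42.409,-29.187) [heading=60, draw]
    BK 19: (42.409,-29.187) -> (32.909,-45.641) [heading=60, draw]
    -- iteration 4/4 --
    LT 30: heading 60 -> 90
    FD 9: (32.909,-45.641) -> (32.909,-36.641) [heading=90, draw]
    BK 19: (32.909,-36.641) -> (32.909,-55.641) [heading=90, draw]
  ]
]
PU: pen up
FD 16: (32.909,-55.641) -> (32.909,-39.641) [heading=90, move]
Final: pos=(32.909,-39.641), heading=90, 30 segment(s) drawn

Segment endpoints: x in {-4.5, -2.794, 0, 0, 0, 4.66, 5, 13.66, 15.866, 23.66, 30.588, 30.615, 32.321, 32.321, 32.909, 35.115, 37.909, 40.115, 40.115, 42.409, 44.615, 46.569, 47.043, 48.775, 54.363, 56.569, 65.569}, y in {-55.641, -45.641, -36.981, -36.641, -31.981, -31.981, -29.187, -27.481, -27.481, -26.481, -22.481, -17.981, -13.821, -9.16, -6.026, -4.66, -4.66, -4.66, -3.821, -2, -0.66, 0, 0.34, 4.84, 4.84, 5.179, 9, 12.634, 16.794}
xmin=-4.5, ymin=-55.641, xmax=65.569, ymax=16.794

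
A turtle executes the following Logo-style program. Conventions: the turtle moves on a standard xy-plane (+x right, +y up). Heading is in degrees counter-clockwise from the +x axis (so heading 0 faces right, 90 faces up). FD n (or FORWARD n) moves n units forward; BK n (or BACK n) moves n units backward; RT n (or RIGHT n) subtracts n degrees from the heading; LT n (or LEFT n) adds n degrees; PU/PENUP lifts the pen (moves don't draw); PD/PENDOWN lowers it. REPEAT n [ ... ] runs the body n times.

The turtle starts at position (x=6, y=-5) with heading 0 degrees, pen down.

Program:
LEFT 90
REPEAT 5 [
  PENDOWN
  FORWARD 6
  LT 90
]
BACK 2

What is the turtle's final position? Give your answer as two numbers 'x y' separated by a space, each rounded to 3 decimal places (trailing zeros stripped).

Executing turtle program step by step:
Start: pos=(6,-5), heading=0, pen down
LT 90: heading 0 -> 90
REPEAT 5 [
  -- iteration 1/5 --
  PD: pen down
  FD 6: (6,-5) -> (6,1) [heading=90, draw]
  LT 90: heading 90 -> 180
  -- iteration 2/5 --
  PD: pen down
  FD 6: (6,1) -> (0,1) [heading=180, draw]
  LT 90: heading 180 -> 270
  -- iteration 3/5 --
  PD: pen down
  FD 6: (0,1) -> (0,-5) [heading=270, draw]
  LT 90: heading 270 -> 0
  -- iteration 4/5 --
  PD: pen down
  FD 6: (0,-5) -> (6,-5) [heading=0, draw]
  LT 90: heading 0 -> 90
  -- iteration 5/5 --
  PD: pen down
  FD 6: (6,-5) -> (6,1) [heading=90, draw]
  LT 90: heading 90 -> 180
]
BK 2: (6,1) -> (8,1) [heading=180, draw]
Final: pos=(8,1), heading=180, 6 segment(s) drawn

Answer: 8 1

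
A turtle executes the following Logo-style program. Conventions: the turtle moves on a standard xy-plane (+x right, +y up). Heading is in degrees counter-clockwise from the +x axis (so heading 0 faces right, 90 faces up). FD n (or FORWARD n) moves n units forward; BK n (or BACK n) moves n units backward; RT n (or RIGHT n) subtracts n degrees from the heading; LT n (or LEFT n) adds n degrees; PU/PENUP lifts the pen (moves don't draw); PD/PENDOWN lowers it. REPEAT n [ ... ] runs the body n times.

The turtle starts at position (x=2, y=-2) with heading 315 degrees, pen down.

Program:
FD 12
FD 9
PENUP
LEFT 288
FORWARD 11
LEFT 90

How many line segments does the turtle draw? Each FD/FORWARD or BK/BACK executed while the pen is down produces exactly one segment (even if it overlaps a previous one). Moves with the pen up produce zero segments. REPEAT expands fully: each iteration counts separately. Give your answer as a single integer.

Executing turtle program step by step:
Start: pos=(2,-2), heading=315, pen down
FD 12: (2,-2) -> (10.485,-10.485) [heading=315, draw]
FD 9: (10.485,-10.485) -> (16.849,-16.849) [heading=315, draw]
PU: pen up
LT 288: heading 315 -> 243
FD 11: (16.849,-16.849) -> (11.855,-26.65) [heading=243, move]
LT 90: heading 243 -> 333
Final: pos=(11.855,-26.65), heading=333, 2 segment(s) drawn
Segments drawn: 2

Answer: 2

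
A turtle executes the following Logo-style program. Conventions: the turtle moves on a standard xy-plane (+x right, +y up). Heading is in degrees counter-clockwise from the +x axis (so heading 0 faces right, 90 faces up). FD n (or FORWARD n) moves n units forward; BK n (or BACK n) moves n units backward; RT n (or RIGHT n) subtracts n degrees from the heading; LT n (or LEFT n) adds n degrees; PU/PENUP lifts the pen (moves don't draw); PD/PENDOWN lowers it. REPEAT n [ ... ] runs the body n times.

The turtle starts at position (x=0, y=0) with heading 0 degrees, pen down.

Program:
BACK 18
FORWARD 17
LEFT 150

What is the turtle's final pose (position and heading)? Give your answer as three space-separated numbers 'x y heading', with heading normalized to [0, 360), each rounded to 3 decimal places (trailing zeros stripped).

Executing turtle program step by step:
Start: pos=(0,0), heading=0, pen down
BK 18: (0,0) -> (-18,0) [heading=0, draw]
FD 17: (-18,0) -> (-1,0) [heading=0, draw]
LT 150: heading 0 -> 150
Final: pos=(-1,0), heading=150, 2 segment(s) drawn

Answer: -1 0 150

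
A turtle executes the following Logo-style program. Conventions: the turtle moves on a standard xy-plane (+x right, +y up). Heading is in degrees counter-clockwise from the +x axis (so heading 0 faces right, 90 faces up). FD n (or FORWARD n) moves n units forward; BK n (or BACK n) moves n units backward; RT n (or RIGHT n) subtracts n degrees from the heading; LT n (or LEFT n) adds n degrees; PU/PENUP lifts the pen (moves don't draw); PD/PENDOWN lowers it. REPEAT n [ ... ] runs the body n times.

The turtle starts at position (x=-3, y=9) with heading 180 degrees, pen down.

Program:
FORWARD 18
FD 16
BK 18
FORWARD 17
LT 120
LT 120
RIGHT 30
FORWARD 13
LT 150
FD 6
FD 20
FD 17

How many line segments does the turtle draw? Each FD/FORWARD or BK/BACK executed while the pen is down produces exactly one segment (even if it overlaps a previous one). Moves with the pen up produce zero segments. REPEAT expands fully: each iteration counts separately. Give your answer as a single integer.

Answer: 8

Derivation:
Executing turtle program step by step:
Start: pos=(-3,9), heading=180, pen down
FD 18: (-3,9) -> (-21,9) [heading=180, draw]
FD 16: (-21,9) -> (-37,9) [heading=180, draw]
BK 18: (-37,9) -> (-19,9) [heading=180, draw]
FD 17: (-19,9) -> (-36,9) [heading=180, draw]
LT 120: heading 180 -> 300
LT 120: heading 300 -> 60
RT 30: heading 60 -> 30
FD 13: (-36,9) -> (-24.742,15.5) [heading=30, draw]
LT 150: heading 30 -> 180
FD 6: (-24.742,15.5) -> (-30.742,15.5) [heading=180, draw]
FD 20: (-30.742,15.5) -> (-50.742,15.5) [heading=180, draw]
FD 17: (-50.742,15.5) -> (-67.742,15.5) [heading=180, draw]
Final: pos=(-67.742,15.5), heading=180, 8 segment(s) drawn
Segments drawn: 8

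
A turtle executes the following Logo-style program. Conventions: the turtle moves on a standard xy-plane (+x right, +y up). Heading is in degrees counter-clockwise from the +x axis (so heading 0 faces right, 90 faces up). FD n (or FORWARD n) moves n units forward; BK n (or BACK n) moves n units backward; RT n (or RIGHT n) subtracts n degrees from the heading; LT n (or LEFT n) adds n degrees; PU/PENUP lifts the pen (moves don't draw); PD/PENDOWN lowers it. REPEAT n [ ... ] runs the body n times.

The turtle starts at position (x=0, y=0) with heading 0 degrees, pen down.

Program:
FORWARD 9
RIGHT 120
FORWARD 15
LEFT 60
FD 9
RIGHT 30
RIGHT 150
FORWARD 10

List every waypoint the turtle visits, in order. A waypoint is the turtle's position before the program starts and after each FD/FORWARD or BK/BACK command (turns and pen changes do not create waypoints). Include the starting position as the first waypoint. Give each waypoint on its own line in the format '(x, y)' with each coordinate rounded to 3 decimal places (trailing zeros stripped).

Executing turtle program step by step:
Start: pos=(0,0), heading=0, pen down
FD 9: (0,0) -> (9,0) [heading=0, draw]
RT 120: heading 0 -> 240
FD 15: (9,0) -> (1.5,-12.99) [heading=240, draw]
LT 60: heading 240 -> 300
FD 9: (1.5,-12.99) -> (6,-20.785) [heading=300, draw]
RT 30: heading 300 -> 270
RT 150: heading 270 -> 120
FD 10: (6,-20.785) -> (1,-12.124) [heading=120, draw]
Final: pos=(1,-12.124), heading=120, 4 segment(s) drawn
Waypoints (5 total):
(0, 0)
(9, 0)
(1.5, -12.99)
(6, -20.785)
(1, -12.124)

Answer: (0, 0)
(9, 0)
(1.5, -12.99)
(6, -20.785)
(1, -12.124)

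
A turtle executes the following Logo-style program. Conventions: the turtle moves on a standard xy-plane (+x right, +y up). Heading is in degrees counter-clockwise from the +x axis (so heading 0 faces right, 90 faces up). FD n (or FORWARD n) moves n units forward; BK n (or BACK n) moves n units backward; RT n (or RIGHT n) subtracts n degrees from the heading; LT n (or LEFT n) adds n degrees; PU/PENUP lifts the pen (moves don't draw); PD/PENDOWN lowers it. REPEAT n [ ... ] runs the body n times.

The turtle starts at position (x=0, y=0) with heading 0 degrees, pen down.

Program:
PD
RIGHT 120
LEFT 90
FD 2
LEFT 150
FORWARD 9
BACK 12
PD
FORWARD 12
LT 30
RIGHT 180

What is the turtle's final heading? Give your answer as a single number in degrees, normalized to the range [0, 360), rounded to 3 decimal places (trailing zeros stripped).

Answer: 330

Derivation:
Executing turtle program step by step:
Start: pos=(0,0), heading=0, pen down
PD: pen down
RT 120: heading 0 -> 240
LT 90: heading 240 -> 330
FD 2: (0,0) -> (1.732,-1) [heading=330, draw]
LT 150: heading 330 -> 120
FD 9: (1.732,-1) -> (-2.768,6.794) [heading=120, draw]
BK 12: (-2.768,6.794) -> (3.232,-3.598) [heading=120, draw]
PD: pen down
FD 12: (3.232,-3.598) -> (-2.768,6.794) [heading=120, draw]
LT 30: heading 120 -> 150
RT 180: heading 150 -> 330
Final: pos=(-2.768,6.794), heading=330, 4 segment(s) drawn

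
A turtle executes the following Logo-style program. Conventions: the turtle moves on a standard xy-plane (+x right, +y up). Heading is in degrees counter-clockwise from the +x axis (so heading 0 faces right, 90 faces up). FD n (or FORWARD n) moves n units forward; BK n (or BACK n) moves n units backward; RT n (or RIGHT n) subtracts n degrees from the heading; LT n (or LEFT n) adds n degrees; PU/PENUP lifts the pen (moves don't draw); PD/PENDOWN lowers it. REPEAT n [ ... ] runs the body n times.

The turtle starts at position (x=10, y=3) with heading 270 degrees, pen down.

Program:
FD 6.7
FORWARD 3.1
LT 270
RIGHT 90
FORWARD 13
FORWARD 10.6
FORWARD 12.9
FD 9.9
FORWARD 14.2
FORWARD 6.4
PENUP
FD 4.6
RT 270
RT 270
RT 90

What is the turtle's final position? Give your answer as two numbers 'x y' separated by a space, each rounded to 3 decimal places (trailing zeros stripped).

Executing turtle program step by step:
Start: pos=(10,3), heading=270, pen down
FD 6.7: (10,3) -> (10,-3.7) [heading=270, draw]
FD 3.1: (10,-3.7) -> (10,-6.8) [heading=270, draw]
LT 270: heading 270 -> 180
RT 90: heading 180 -> 90
FD 13: (10,-6.8) -> (10,6.2) [heading=90, draw]
FD 10.6: (10,6.2) -> (10,16.8) [heading=90, draw]
FD 12.9: (10,16.8) -> (10,29.7) [heading=90, draw]
FD 9.9: (10,29.7) -> (10,39.6) [heading=90, draw]
FD 14.2: (10,39.6) -> (10,53.8) [heading=90, draw]
FD 6.4: (10,53.8) -> (10,60.2) [heading=90, draw]
PU: pen up
FD 4.6: (10,60.2) -> (10,64.8) [heading=90, move]
RT 270: heading 90 -> 180
RT 270: heading 180 -> 270
RT 90: heading 270 -> 180
Final: pos=(10,64.8), heading=180, 8 segment(s) drawn

Answer: 10 64.8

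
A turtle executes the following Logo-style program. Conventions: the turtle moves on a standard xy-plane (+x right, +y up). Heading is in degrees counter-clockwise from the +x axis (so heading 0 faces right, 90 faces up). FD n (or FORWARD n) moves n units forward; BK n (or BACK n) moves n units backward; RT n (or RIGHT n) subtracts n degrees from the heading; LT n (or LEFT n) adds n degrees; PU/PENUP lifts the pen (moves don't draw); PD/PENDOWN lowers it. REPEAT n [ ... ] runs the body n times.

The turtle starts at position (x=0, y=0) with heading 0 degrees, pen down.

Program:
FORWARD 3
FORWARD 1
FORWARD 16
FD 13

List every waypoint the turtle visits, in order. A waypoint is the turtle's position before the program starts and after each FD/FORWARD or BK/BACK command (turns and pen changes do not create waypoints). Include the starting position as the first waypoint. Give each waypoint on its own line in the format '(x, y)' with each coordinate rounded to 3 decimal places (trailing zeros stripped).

Executing turtle program step by step:
Start: pos=(0,0), heading=0, pen down
FD 3: (0,0) -> (3,0) [heading=0, draw]
FD 1: (3,0) -> (4,0) [heading=0, draw]
FD 16: (4,0) -> (20,0) [heading=0, draw]
FD 13: (20,0) -> (33,0) [heading=0, draw]
Final: pos=(33,0), heading=0, 4 segment(s) drawn
Waypoints (5 total):
(0, 0)
(3, 0)
(4, 0)
(20, 0)
(33, 0)

Answer: (0, 0)
(3, 0)
(4, 0)
(20, 0)
(33, 0)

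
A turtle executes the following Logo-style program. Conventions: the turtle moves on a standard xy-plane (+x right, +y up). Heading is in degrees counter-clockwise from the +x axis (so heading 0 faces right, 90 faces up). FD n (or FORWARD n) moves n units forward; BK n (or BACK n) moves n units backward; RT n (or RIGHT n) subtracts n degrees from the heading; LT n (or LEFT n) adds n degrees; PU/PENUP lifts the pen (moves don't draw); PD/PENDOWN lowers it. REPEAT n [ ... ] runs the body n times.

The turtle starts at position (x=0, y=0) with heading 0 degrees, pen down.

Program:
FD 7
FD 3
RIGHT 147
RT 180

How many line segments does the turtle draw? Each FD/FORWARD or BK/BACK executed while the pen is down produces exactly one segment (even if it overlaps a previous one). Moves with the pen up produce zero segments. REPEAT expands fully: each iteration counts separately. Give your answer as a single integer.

Answer: 2

Derivation:
Executing turtle program step by step:
Start: pos=(0,0), heading=0, pen down
FD 7: (0,0) -> (7,0) [heading=0, draw]
FD 3: (7,0) -> (10,0) [heading=0, draw]
RT 147: heading 0 -> 213
RT 180: heading 213 -> 33
Final: pos=(10,0), heading=33, 2 segment(s) drawn
Segments drawn: 2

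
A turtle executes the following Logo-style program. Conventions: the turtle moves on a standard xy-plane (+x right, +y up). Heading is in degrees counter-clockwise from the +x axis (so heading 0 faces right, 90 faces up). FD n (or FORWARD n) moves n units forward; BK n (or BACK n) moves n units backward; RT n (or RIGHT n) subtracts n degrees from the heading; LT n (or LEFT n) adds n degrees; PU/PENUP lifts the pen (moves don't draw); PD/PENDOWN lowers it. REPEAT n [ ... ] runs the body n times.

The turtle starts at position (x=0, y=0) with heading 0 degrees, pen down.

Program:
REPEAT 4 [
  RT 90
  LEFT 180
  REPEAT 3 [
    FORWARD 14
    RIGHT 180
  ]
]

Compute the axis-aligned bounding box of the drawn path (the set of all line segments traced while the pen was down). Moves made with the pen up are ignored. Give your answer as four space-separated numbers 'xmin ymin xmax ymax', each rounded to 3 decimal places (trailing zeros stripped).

Answer: 0 0 14 14

Derivation:
Executing turtle program step by step:
Start: pos=(0,0), heading=0, pen down
REPEAT 4 [
  -- iteration 1/4 --
  RT 90: heading 0 -> 270
  LT 180: heading 270 -> 90
  REPEAT 3 [
    -- iteration 1/3 --
    FD 14: (0,0) -> (0,14) [heading=90, draw]
    RT 180: heading 90 -> 270
    -- iteration 2/3 --
    FD 14: (0,14) -> (0,0) [heading=270, draw]
    RT 180: heading 270 -> 90
    -- iteration 3/3 --
    FD 14: (0,0) -> (0,14) [heading=90, draw]
    RT 180: heading 90 -> 270
  ]
  -- iteration 2/4 --
  RT 90: heading 270 -> 180
  LT 180: heading 180 -> 0
  REPEAT 3 [
    -- iteration 1/3 --
    FD 14: (0,14) -> (14,14) [heading=0, draw]
    RT 180: heading 0 -> 180
    -- iteration 2/3 --
    FD 14: (14,14) -> (0,14) [heading=180, draw]
    RT 180: heading 180 -> 0
    -- iteration 3/3 --
    FD 14: (0,14) -> (14,14) [heading=0, draw]
    RT 180: heading 0 -> 180
  ]
  -- iteration 3/4 --
  RT 90: heading 180 -> 90
  LT 180: heading 90 -> 270
  REPEAT 3 [
    -- iteration 1/3 --
    FD 14: (14,14) -> (14,0) [heading=270, draw]
    RT 180: heading 270 -> 90
    -- iteration 2/3 --
    FD 14: (14,0) -> (14,14) [heading=90, draw]
    RT 180: heading 90 -> 270
    -- iteration 3/3 --
    FD 14: (14,14) -> (14,0) [heading=270, draw]
    RT 180: heading 270 -> 90
  ]
  -- iteration 4/4 --
  RT 90: heading 90 -> 0
  LT 180: heading 0 -> 180
  REPEAT 3 [
    -- iteration 1/3 --
    FD 14: (14,0) -> (0,0) [heading=180, draw]
    RT 180: heading 180 -> 0
    -- iteration 2/3 --
    FD 14: (0,0) -> (14,0) [heading=0, draw]
    RT 180: heading 0 -> 180
    -- iteration 3/3 --
    FD 14: (14,0) -> (0,0) [heading=180, draw]
    RT 180: heading 180 -> 0
  ]
]
Final: pos=(0,0), heading=0, 12 segment(s) drawn

Segment endpoints: x in {0, 0, 0, 0, 0, 14, 14, 14, 14}, y in {0, 0, 0, 0, 0, 14, 14, 14, 14}
xmin=0, ymin=0, xmax=14, ymax=14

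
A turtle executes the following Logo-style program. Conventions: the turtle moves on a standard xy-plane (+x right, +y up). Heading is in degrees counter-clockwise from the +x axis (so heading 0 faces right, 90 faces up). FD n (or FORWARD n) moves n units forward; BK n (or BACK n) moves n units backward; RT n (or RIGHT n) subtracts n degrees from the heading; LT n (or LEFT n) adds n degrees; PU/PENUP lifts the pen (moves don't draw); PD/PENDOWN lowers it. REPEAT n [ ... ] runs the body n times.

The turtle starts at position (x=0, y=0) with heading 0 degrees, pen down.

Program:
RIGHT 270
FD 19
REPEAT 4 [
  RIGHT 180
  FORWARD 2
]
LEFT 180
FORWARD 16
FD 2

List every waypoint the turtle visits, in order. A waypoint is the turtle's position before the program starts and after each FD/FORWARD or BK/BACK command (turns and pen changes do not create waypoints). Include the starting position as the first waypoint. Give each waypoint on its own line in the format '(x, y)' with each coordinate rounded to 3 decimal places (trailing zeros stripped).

Executing turtle program step by step:
Start: pos=(0,0), heading=0, pen down
RT 270: heading 0 -> 90
FD 19: (0,0) -> (0,19) [heading=90, draw]
REPEAT 4 [
  -- iteration 1/4 --
  RT 180: heading 90 -> 270
  FD 2: (0,19) -> (0,17) [heading=270, draw]
  -- iteration 2/4 --
  RT 180: heading 270 -> 90
  FD 2: (0,17) -> (0,19) [heading=90, draw]
  -- iteration 3/4 --
  RT 180: heading 90 -> 270
  FD 2: (0,19) -> (0,17) [heading=270, draw]
  -- iteration 4/4 --
  RT 180: heading 270 -> 90
  FD 2: (0,17) -> (0,19) [heading=90, draw]
]
LT 180: heading 90 -> 270
FD 16: (0,19) -> (0,3) [heading=270, draw]
FD 2: (0,3) -> (0,1) [heading=270, draw]
Final: pos=(0,1), heading=270, 7 segment(s) drawn
Waypoints (8 total):
(0, 0)
(0, 19)
(0, 17)
(0, 19)
(0, 17)
(0, 19)
(0, 3)
(0, 1)

Answer: (0, 0)
(0, 19)
(0, 17)
(0, 19)
(0, 17)
(0, 19)
(0, 3)
(0, 1)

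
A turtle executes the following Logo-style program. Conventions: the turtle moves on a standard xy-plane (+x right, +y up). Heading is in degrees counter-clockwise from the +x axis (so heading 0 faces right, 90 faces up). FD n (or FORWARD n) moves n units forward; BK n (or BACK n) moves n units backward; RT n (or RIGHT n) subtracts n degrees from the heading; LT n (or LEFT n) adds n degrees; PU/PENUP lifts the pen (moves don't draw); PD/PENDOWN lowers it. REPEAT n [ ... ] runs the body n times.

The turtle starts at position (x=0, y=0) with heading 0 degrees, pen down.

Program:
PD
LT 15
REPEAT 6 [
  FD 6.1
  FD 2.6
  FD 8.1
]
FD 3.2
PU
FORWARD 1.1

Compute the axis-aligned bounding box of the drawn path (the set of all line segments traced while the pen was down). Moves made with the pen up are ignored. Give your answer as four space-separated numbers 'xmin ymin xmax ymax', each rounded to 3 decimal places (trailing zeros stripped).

Answer: 0 0 100.456 26.917

Derivation:
Executing turtle program step by step:
Start: pos=(0,0), heading=0, pen down
PD: pen down
LT 15: heading 0 -> 15
REPEAT 6 [
  -- iteration 1/6 --
  FD 6.1: (0,0) -> (5.892,1.579) [heading=15, draw]
  FD 2.6: (5.892,1.579) -> (8.404,2.252) [heading=15, draw]
  FD 8.1: (8.404,2.252) -> (16.228,4.348) [heading=15, draw]
  -- iteration 2/6 --
  FD 6.1: (16.228,4.348) -> (22.12,5.927) [heading=15, draw]
  FD 2.6: (22.12,5.927) -> (24.631,6.6) [heading=15, draw]
  FD 8.1: (24.631,6.6) -> (32.455,8.696) [heading=15, draw]
  -- iteration 3/6 --
  FD 6.1: (32.455,8.696) -> (38.347,10.275) [heading=15, draw]
  FD 2.6: (38.347,10.275) -> (40.859,10.948) [heading=15, draw]
  FD 8.1: (40.859,10.948) -> (48.683,13.044) [heading=15, draw]
  -- iteration 4/6 --
  FD 6.1: (48.683,13.044) -> (54.575,14.623) [heading=15, draw]
  FD 2.6: (54.575,14.623) -> (57.086,15.296) [heading=15, draw]
  FD 8.1: (57.086,15.296) -> (64.91,17.393) [heading=15, draw]
  -- iteration 5/6 --
  FD 6.1: (64.91,17.393) -> (70.802,18.971) [heading=15, draw]
  FD 2.6: (70.802,18.971) -> (73.314,19.644) [heading=15, draw]
  FD 8.1: (73.314,19.644) -> (81.138,21.741) [heading=15, draw]
  -- iteration 6/6 --
  FD 6.1: (81.138,21.741) -> (87.03,23.32) [heading=15, draw]
  FD 2.6: (87.03,23.32) -> (89.541,23.993) [heading=15, draw]
  FD 8.1: (89.541,23.993) -> (97.365,26.089) [heading=15, draw]
]
FD 3.2: (97.365,26.089) -> (100.456,26.917) [heading=15, draw]
PU: pen up
FD 1.1: (100.456,26.917) -> (101.519,27.202) [heading=15, move]
Final: pos=(101.519,27.202), heading=15, 19 segment(s) drawn

Segment endpoints: x in {0, 5.892, 8.404, 16.228, 22.12, 24.631, 32.455, 38.347, 40.859, 48.683, 54.575, 57.086, 64.91, 70.802, 73.314, 81.138, 87.03, 89.541, 97.365, 100.456}, y in {0, 1.579, 2.252, 4.348, 5.927, 6.6, 8.696, 10.275, 10.948, 13.044, 14.623, 15.296, 17.393, 18.971, 19.644, 21.741, 23.32, 23.993, 26.089, 26.917}
xmin=0, ymin=0, xmax=100.456, ymax=26.917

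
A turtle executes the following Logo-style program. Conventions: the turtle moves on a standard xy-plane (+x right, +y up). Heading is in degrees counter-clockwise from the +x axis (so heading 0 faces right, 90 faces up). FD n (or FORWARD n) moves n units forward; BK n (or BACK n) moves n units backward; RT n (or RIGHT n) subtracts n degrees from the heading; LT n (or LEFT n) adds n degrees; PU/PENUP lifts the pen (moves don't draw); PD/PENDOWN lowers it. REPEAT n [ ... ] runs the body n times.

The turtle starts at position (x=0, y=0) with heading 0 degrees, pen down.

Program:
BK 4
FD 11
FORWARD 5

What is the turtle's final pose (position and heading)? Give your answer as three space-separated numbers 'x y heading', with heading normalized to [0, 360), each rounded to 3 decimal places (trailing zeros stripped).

Executing turtle program step by step:
Start: pos=(0,0), heading=0, pen down
BK 4: (0,0) -> (-4,0) [heading=0, draw]
FD 11: (-4,0) -> (7,0) [heading=0, draw]
FD 5: (7,0) -> (12,0) [heading=0, draw]
Final: pos=(12,0), heading=0, 3 segment(s) drawn

Answer: 12 0 0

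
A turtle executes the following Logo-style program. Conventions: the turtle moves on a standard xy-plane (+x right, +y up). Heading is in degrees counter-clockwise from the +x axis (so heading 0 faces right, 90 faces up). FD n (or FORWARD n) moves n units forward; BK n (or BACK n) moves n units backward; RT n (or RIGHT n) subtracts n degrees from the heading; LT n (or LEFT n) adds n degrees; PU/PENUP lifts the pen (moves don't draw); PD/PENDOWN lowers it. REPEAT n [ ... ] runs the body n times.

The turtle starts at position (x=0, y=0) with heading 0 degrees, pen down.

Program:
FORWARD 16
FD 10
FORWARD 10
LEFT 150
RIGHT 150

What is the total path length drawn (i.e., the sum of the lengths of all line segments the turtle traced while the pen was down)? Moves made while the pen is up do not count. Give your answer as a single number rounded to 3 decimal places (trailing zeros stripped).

Executing turtle program step by step:
Start: pos=(0,0), heading=0, pen down
FD 16: (0,0) -> (16,0) [heading=0, draw]
FD 10: (16,0) -> (26,0) [heading=0, draw]
FD 10: (26,0) -> (36,0) [heading=0, draw]
LT 150: heading 0 -> 150
RT 150: heading 150 -> 0
Final: pos=(36,0), heading=0, 3 segment(s) drawn

Segment lengths:
  seg 1: (0,0) -> (16,0), length = 16
  seg 2: (16,0) -> (26,0), length = 10
  seg 3: (26,0) -> (36,0), length = 10
Total = 36

Answer: 36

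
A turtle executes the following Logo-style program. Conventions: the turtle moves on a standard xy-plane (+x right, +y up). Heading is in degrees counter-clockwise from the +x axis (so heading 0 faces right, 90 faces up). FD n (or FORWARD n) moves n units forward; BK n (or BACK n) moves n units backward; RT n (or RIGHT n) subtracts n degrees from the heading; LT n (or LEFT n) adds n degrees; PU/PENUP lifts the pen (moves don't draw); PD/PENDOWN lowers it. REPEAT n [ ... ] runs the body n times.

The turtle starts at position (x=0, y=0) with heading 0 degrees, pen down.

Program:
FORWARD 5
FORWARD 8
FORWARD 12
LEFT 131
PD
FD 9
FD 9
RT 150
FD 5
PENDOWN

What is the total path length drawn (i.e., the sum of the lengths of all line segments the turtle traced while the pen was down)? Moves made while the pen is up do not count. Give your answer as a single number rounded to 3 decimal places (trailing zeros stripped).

Answer: 48

Derivation:
Executing turtle program step by step:
Start: pos=(0,0), heading=0, pen down
FD 5: (0,0) -> (5,0) [heading=0, draw]
FD 8: (5,0) -> (13,0) [heading=0, draw]
FD 12: (13,0) -> (25,0) [heading=0, draw]
LT 131: heading 0 -> 131
PD: pen down
FD 9: (25,0) -> (19.095,6.792) [heading=131, draw]
FD 9: (19.095,6.792) -> (13.191,13.585) [heading=131, draw]
RT 150: heading 131 -> 341
FD 5: (13.191,13.585) -> (17.919,11.957) [heading=341, draw]
PD: pen down
Final: pos=(17.919,11.957), heading=341, 6 segment(s) drawn

Segment lengths:
  seg 1: (0,0) -> (5,0), length = 5
  seg 2: (5,0) -> (13,0), length = 8
  seg 3: (13,0) -> (25,0), length = 12
  seg 4: (25,0) -> (19.095,6.792), length = 9
  seg 5: (19.095,6.792) -> (13.191,13.585), length = 9
  seg 6: (13.191,13.585) -> (17.919,11.957), length = 5
Total = 48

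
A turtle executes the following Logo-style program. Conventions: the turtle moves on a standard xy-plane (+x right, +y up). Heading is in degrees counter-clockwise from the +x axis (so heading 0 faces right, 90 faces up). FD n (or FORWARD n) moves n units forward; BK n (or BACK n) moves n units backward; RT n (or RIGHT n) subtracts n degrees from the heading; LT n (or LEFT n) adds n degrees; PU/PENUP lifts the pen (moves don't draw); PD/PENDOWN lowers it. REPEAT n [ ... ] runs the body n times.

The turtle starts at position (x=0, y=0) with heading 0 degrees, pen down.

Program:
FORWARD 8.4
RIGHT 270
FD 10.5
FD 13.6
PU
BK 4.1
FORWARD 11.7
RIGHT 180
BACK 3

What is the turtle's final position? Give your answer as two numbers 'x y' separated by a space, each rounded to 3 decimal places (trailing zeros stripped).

Answer: 8.4 34.7

Derivation:
Executing turtle program step by step:
Start: pos=(0,0), heading=0, pen down
FD 8.4: (0,0) -> (8.4,0) [heading=0, draw]
RT 270: heading 0 -> 90
FD 10.5: (8.4,0) -> (8.4,10.5) [heading=90, draw]
FD 13.6: (8.4,10.5) -> (8.4,24.1) [heading=90, draw]
PU: pen up
BK 4.1: (8.4,24.1) -> (8.4,20) [heading=90, move]
FD 11.7: (8.4,20) -> (8.4,31.7) [heading=90, move]
RT 180: heading 90 -> 270
BK 3: (8.4,31.7) -> (8.4,34.7) [heading=270, move]
Final: pos=(8.4,34.7), heading=270, 3 segment(s) drawn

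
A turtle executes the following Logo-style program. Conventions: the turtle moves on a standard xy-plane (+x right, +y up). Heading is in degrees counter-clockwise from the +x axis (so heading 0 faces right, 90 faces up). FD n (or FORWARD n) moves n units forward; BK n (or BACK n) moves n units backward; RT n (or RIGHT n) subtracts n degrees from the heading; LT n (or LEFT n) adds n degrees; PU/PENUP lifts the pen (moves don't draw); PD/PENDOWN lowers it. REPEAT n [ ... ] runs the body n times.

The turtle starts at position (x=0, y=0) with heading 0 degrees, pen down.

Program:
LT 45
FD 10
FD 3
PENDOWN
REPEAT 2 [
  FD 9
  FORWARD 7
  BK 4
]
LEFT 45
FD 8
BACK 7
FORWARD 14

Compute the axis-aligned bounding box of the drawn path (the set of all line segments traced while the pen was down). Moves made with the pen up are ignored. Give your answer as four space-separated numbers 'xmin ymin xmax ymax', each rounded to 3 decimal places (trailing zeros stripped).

Executing turtle program step by step:
Start: pos=(0,0), heading=0, pen down
LT 45: heading 0 -> 45
FD 10: (0,0) -> (7.071,7.071) [heading=45, draw]
FD 3: (7.071,7.071) -> (9.192,9.192) [heading=45, draw]
PD: pen down
REPEAT 2 [
  -- iteration 1/2 --
  FD 9: (9.192,9.192) -> (15.556,15.556) [heading=45, draw]
  FD 7: (15.556,15.556) -> (20.506,20.506) [heading=45, draw]
  BK 4: (20.506,20.506) -> (17.678,17.678) [heading=45, draw]
  -- iteration 2/2 --
  FD 9: (17.678,17.678) -> (24.042,24.042) [heading=45, draw]
  FD 7: (24.042,24.042) -> (28.991,28.991) [heading=45, draw]
  BK 4: (28.991,28.991) -> (26.163,26.163) [heading=45, draw]
]
LT 45: heading 45 -> 90
FD 8: (26.163,26.163) -> (26.163,34.163) [heading=90, draw]
BK 7: (26.163,34.163) -> (26.163,27.163) [heading=90, draw]
FD 14: (26.163,27.163) -> (26.163,41.163) [heading=90, draw]
Final: pos=(26.163,41.163), heading=90, 11 segment(s) drawn

Segment endpoints: x in {0, 7.071, 9.192, 15.556, 17.678, 20.506, 24.042, 26.163, 28.991}, y in {0, 7.071, 9.192, 15.556, 17.678, 20.506, 24.042, 26.163, 27.163, 28.991, 34.163, 41.163}
xmin=0, ymin=0, xmax=28.991, ymax=41.163

Answer: 0 0 28.991 41.163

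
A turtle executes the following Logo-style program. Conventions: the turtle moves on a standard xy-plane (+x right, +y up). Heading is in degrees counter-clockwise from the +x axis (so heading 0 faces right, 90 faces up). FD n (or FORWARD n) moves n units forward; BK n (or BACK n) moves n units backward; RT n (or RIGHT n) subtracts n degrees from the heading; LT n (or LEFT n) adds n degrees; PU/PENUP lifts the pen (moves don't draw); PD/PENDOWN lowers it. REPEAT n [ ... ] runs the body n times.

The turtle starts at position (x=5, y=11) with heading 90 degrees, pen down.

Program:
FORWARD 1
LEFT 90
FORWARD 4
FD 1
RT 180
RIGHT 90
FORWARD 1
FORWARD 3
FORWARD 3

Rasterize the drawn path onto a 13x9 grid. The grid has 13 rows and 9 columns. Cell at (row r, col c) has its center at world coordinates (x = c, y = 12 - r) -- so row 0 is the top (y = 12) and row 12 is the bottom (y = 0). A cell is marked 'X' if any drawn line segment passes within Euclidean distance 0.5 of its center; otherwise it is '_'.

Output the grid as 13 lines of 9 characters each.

Answer: XXXXXX___
X____X___
X________
X________
X________
X________
X________
X________
_________
_________
_________
_________
_________

Derivation:
Segment 0: (5,11) -> (5,12)
Segment 1: (5,12) -> (1,12)
Segment 2: (1,12) -> (0,12)
Segment 3: (0,12) -> (0,11)
Segment 4: (0,11) -> (0,8)
Segment 5: (0,8) -> (0,5)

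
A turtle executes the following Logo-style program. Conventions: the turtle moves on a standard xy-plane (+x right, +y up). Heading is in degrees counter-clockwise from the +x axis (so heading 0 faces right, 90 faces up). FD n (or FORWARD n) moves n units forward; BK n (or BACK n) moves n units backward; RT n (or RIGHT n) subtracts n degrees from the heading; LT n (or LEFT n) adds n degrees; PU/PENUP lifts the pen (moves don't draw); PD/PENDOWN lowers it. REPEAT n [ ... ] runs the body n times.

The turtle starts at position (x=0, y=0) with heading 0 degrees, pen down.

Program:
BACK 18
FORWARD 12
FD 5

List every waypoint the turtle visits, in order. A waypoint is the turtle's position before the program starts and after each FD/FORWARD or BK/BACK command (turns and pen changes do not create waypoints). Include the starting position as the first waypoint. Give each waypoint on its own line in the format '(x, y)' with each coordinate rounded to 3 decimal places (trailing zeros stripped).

Executing turtle program step by step:
Start: pos=(0,0), heading=0, pen down
BK 18: (0,0) -> (-18,0) [heading=0, draw]
FD 12: (-18,0) -> (-6,0) [heading=0, draw]
FD 5: (-6,0) -> (-1,0) [heading=0, draw]
Final: pos=(-1,0), heading=0, 3 segment(s) drawn
Waypoints (4 total):
(0, 0)
(-18, 0)
(-6, 0)
(-1, 0)

Answer: (0, 0)
(-18, 0)
(-6, 0)
(-1, 0)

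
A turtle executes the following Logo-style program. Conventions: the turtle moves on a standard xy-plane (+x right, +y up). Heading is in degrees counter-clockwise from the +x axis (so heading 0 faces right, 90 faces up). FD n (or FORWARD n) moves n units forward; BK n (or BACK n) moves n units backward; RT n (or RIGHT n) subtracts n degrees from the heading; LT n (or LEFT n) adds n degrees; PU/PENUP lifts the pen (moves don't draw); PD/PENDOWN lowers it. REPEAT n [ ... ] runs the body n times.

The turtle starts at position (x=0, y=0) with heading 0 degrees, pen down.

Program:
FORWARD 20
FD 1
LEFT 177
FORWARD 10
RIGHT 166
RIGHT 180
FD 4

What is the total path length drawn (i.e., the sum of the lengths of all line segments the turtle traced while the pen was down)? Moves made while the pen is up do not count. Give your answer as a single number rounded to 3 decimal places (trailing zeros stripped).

Executing turtle program step by step:
Start: pos=(0,0), heading=0, pen down
FD 20: (0,0) -> (20,0) [heading=0, draw]
FD 1: (20,0) -> (21,0) [heading=0, draw]
LT 177: heading 0 -> 177
FD 10: (21,0) -> (11.014,0.523) [heading=177, draw]
RT 166: heading 177 -> 11
RT 180: heading 11 -> 191
FD 4: (11.014,0.523) -> (7.087,-0.24) [heading=191, draw]
Final: pos=(7.087,-0.24), heading=191, 4 segment(s) drawn

Segment lengths:
  seg 1: (0,0) -> (20,0), length = 20
  seg 2: (20,0) -> (21,0), length = 1
  seg 3: (21,0) -> (11.014,0.523), length = 10
  seg 4: (11.014,0.523) -> (7.087,-0.24), length = 4
Total = 35

Answer: 35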